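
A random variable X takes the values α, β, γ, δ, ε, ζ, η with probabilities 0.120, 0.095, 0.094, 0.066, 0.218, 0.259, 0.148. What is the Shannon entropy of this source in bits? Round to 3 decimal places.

2.661 bits

H = −Σ pᵢ log₂ pᵢ.
−0.120·log₂(0.120) = 0.3671
−0.095·log₂(0.095) = 0.3226
−0.094·log₂(0.094) = 0.3207
−0.066·log₂(0.066) = 0.2588
−0.218·log₂(0.218) = 0.4791
−0.259·log₂(0.259) = 0.5048
−0.148·log₂(0.148) = 0.4079
Sum ≈ 2.6609 → 2.661 bits.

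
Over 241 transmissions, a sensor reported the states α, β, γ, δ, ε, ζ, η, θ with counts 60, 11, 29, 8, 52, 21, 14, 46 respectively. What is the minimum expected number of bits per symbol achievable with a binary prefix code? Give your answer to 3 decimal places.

Probabilities are the counts divided by 241.
Repeatedly combine the two least-probable nodes; the expected code length is the sum of the merged weights.
merge 8/241 + 11/241 → 19/241
merge 14/241 + 19/241 → 33/241
merge 21/241 + 29/241 → 50/241
merge 33/241 + 46/241 → 79/241
merge 50/241 + 52/241 → 102/241
merge 60/241 + 79/241 → 139/241
merge 102/241 + 139/241 → 1
L = 19/241 + 33/241 + 50/241 + 79/241 + 102/241 + 139/241 + 1 = 663/241 ≈ 2.751 bits/symbol.

2.751 bits/symbol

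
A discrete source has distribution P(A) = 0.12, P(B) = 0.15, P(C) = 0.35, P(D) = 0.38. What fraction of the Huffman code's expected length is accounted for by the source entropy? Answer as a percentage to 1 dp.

Entropy H = −Σ p log₂ p ≈ 1.8382 bits.
Huffman merges: 3/25+3/20→27/100; 27/100+7/20→31/50; 19/50+31/50→1. L = 189/100 ≈ 1.8900.
Efficiency = H/L = 1.8382/1.8900 = 97.3%.

97.3%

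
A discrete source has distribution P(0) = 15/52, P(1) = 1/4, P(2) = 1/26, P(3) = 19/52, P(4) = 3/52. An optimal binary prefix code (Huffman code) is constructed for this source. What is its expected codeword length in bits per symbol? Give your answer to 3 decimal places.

2.077 bits/symbol

Repeatedly combine the two least-probable nodes; the expected code length is the sum of the merged weights.
merge 1/26 + 3/52 → 5/52
merge 5/52 + 1/4 → 9/26
merge 15/52 + 9/26 → 33/52
merge 19/52 + 33/52 → 1
L = 5/52 + 9/26 + 33/52 + 1 = 27/13 ≈ 2.077 bits/symbol.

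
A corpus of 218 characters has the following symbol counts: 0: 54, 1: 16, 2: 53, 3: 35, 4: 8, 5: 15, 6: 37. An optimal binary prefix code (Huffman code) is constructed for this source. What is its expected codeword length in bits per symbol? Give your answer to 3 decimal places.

Probabilities are the counts divided by 218.
Repeatedly combine the two least-probable nodes; the expected code length is the sum of the merged weights.
merge 4/109 + 15/218 → 23/218
merge 8/109 + 23/218 → 39/218
merge 35/218 + 37/218 → 36/109
merge 39/218 + 53/218 → 46/109
merge 27/109 + 36/109 → 63/109
merge 46/109 + 63/109 → 1
L = 23/218 + 39/218 + 36/109 + 46/109 + 63/109 + 1 = 285/109 ≈ 2.615 bits/symbol.

2.615 bits/symbol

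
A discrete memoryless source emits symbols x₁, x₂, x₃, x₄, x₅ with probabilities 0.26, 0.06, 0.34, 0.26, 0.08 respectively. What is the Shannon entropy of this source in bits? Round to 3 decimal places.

H = −Σ pᵢ log₂ pᵢ.
−0.26·log₂(0.26) = 0.5053
−0.06·log₂(0.06) = 0.2435
−0.34·log₂(0.34) = 0.5292
−0.26·log₂(0.26) = 0.5053
−0.08·log₂(0.08) = 0.2915
Sum ≈ 2.0748 → 2.075 bits.

2.075 bits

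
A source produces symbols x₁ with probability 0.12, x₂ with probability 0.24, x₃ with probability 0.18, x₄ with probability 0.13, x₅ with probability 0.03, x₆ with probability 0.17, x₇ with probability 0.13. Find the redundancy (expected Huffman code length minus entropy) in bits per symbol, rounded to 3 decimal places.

Entropy H = −Σ p log₂ p ≈ 2.6582 bits.
Huffman merges: 3/100+3/25→3/20; 13/100+13/100→13/50; 3/20+17/100→8/25; 9/50+6/25→21/50; 13/50+8/25→29/50; 21/50+29/50→1. L = 273/100 ≈ 2.7300.
L − H = 2.7300 − 2.6582 = 0.072 bits.

0.072 bits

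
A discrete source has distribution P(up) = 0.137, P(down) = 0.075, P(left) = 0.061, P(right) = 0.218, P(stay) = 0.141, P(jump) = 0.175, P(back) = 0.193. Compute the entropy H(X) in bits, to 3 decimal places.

H = −Σ pᵢ log₂ pᵢ.
−0.137·log₂(0.137) = 0.3929
−0.075·log₂(0.075) = 0.2803
−0.061·log₂(0.061) = 0.2461
−0.218·log₂(0.218) = 0.4791
−0.141·log₂(0.141) = 0.3985
−0.175·log₂(0.175) = 0.4401
−0.193·log₂(0.193) = 0.4581
Sum ≈ 2.6950 → 2.695 bits.

2.695 bits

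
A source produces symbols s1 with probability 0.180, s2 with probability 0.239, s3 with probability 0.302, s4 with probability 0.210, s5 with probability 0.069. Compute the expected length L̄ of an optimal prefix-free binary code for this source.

2.249 bits/symbol

Repeatedly combine the two least-probable nodes; the expected code length is the sum of the merged weights.
merge 69/1000 + 9/50 → 249/1000
merge 21/100 + 239/1000 → 449/1000
merge 249/1000 + 151/500 → 551/1000
merge 449/1000 + 551/1000 → 1
L = 249/1000 + 449/1000 + 551/1000 + 1 = 2249/1000 = 2.249 bits/symbol.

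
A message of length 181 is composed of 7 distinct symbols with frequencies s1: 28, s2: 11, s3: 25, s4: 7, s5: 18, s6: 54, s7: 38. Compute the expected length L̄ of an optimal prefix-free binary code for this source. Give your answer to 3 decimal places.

Probabilities are the counts divided by 181.
Repeatedly combine the two least-probable nodes; the expected code length is the sum of the merged weights.
merge 7/181 + 11/181 → 18/181
merge 18/181 + 18/181 → 36/181
merge 25/181 + 28/181 → 53/181
merge 36/181 + 38/181 → 74/181
merge 53/181 + 54/181 → 107/181
merge 74/181 + 107/181 → 1
L = 18/181 + 36/181 + 53/181 + 74/181 + 107/181 + 1 = 469/181 ≈ 2.591 bits/symbol.

2.591 bits/symbol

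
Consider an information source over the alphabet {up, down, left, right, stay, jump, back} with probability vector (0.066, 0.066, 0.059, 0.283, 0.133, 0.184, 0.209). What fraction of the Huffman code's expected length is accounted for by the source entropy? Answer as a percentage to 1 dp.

Entropy H = −Σ p log₂ p ≈ 2.5824 bits.
Huffman merges: 59/1000+33/500→1/8; 33/500+1/8→191/1000; 133/1000+23/125→317/1000; 191/1000+209/1000→2/5; 283/1000+317/1000→3/5; 2/5+3/5→1. L = 2633/1000 ≈ 2.6330.
Efficiency = H/L = 2.5824/2.6330 = 98.1%.

98.1%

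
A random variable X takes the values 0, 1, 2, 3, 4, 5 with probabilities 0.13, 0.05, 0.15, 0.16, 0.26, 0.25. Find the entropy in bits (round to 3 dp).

H = −Σ pᵢ log₂ pᵢ.
−0.13·log₂(0.13) = 0.3826
−0.05·log₂(0.05) = 0.2161
−0.15·log₂(0.15) = 0.4105
−0.16·log₂(0.16) = 0.4230
−0.26·log₂(0.26) = 0.5053
−0.25·log₂(0.25) = 0.5000
Sum ≈ 2.4376 → 2.438 bits.

2.438 bits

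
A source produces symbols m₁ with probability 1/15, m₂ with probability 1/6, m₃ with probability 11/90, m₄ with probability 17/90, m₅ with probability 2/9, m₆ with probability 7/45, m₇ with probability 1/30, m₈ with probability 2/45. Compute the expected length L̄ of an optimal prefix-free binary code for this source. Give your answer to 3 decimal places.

2.811 bits/symbol

Repeatedly combine the two least-probable nodes; the expected code length is the sum of the merged weights.
merge 1/30 + 2/45 → 7/90
merge 1/15 + 7/90 → 13/90
merge 11/90 + 13/90 → 4/15
merge 7/45 + 1/6 → 29/90
merge 17/90 + 2/9 → 37/90
merge 4/15 + 29/90 → 53/90
merge 37/90 + 53/90 → 1
L = 7/90 + 13/90 + 4/15 + 29/90 + 37/90 + 53/90 + 1 = 253/90 ≈ 2.811 bits/symbol.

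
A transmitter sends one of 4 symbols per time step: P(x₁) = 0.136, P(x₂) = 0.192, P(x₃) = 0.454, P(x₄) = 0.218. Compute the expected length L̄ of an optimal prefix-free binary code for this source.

1.874 bits/symbol

Repeatedly combine the two least-probable nodes; the expected code length is the sum of the merged weights.
merge 17/125 + 24/125 → 41/125
merge 109/500 + 41/125 → 273/500
merge 227/500 + 273/500 → 1
L = 41/125 + 273/500 + 1 = 937/500 = 1.874 bits/symbol.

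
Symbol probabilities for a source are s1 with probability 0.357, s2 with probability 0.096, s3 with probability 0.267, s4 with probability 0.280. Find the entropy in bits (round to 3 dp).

1.878 bits

H = −Σ pᵢ log₂ pᵢ.
−0.357·log₂(0.357) = 0.5305
−0.096·log₂(0.096) = 0.3246
−0.267·log₂(0.267) = 0.5087
−0.280·log₂(0.280) = 0.5142
Sum ≈ 1.8779 → 1.878 bits.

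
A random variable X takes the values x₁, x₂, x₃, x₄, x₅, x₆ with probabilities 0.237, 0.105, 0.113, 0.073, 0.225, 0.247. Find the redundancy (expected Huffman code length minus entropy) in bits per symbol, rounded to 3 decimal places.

0.022 bits

Entropy H = −Σ p log₂ p ≈ 2.4473 bits.
Huffman merges: 73/1000+21/200→89/500; 113/1000+89/500→291/1000; 9/40+237/1000→231/500; 247/1000+291/1000→269/500; 231/500+269/500→1. L = 2469/1000 ≈ 2.4690.
L − H = 2.4690 − 2.4473 = 0.022 bits.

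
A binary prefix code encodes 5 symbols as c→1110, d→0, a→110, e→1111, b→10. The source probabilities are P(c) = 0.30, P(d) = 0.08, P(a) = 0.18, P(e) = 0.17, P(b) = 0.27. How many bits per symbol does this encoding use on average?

L̄ = Σ pᵢ·ℓᵢ = 0.30·4 + 0.08·1 + 0.18·3 + 0.17·4 + 0.27·2 = 3.04 bits/symbol.

3.04 bits/symbol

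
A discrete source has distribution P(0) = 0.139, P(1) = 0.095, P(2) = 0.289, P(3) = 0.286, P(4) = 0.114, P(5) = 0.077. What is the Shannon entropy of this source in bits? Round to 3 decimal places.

2.394 bits

H = −Σ pᵢ log₂ pᵢ.
−0.139·log₂(0.139) = 0.3957
−0.095·log₂(0.095) = 0.3226
−0.289·log₂(0.289) = 0.5176
−0.286·log₂(0.286) = 0.5165
−0.114·log₂(0.114) = 0.3571
−0.077·log₂(0.077) = 0.2848
Sum ≈ 2.3943 → 2.394 bits.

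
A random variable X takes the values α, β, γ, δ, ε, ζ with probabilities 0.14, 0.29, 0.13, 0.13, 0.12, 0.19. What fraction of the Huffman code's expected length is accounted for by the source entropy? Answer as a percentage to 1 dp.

99.3%

Entropy H = −Σ p log₂ p ≈ 2.5026 bits.
Huffman merges: 3/25+13/100→1/4; 13/100+7/50→27/100; 19/100+1/4→11/25; 27/100+29/100→14/25; 11/25+14/25→1. L = 63/25 ≈ 2.5200.
Efficiency = H/L = 2.5026/2.5200 = 99.3%.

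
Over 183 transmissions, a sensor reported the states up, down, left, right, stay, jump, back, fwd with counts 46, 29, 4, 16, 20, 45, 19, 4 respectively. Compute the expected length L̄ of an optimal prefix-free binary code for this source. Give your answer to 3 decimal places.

2.678 bits/symbol

Probabilities are the counts divided by 183.
Repeatedly combine the two least-probable nodes; the expected code length is the sum of the merged weights.
merge 4/183 + 4/183 → 8/183
merge 8/183 + 16/183 → 8/61
merge 19/183 + 20/183 → 13/61
merge 8/61 + 29/183 → 53/183
merge 13/61 + 15/61 → 28/61
merge 46/183 + 53/183 → 33/61
merge 28/61 + 33/61 → 1
L = 8/183 + 8/61 + 13/61 + 53/183 + 28/61 + 33/61 + 1 = 490/183 ≈ 2.678 bits/symbol.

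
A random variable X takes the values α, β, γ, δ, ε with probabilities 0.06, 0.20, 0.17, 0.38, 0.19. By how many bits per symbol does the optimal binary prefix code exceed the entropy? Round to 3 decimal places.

0.102 bits

Entropy H = −Σ p log₂ p ≈ 2.1282 bits.
Huffman merges: 3/50+17/100→23/100; 19/100+1/5→39/100; 23/100+19/50→61/100; 39/100+61/100→1. L = 223/100 ≈ 2.2300.
L − H = 2.2300 − 2.1282 = 0.102 bits.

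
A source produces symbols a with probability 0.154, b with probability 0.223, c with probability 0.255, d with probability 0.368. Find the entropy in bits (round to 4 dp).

1.9319 bits

H = −Σ pᵢ log₂ pᵢ.
−0.154·log₂(0.154) = 0.4156
−0.223·log₂(0.223) = 0.4828
−0.255·log₂(0.255) = 0.5027
−0.368·log₂(0.368) = 0.5307
Sum ≈ 1.9319 → 1.9319 bits.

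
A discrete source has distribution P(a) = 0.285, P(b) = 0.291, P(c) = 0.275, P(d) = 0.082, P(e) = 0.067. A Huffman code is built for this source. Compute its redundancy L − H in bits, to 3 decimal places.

Entropy H = −Σ p log₂ p ≈ 2.1037 bits.
Huffman merges: 67/1000+41/500→149/1000; 149/1000+11/40→53/125; 57/200+291/1000→72/125; 53/125+72/125→1. L = 2149/1000 ≈ 2.1490.
L − H = 2.1490 − 2.1037 = 0.045 bits.

0.045 bits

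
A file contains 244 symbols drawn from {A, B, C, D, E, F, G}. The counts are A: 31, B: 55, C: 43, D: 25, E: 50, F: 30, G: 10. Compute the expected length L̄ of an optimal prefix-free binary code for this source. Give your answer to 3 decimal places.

Probabilities are the counts divided by 244.
Repeatedly combine the two least-probable nodes; the expected code length is the sum of the merged weights.
merge 5/122 + 25/244 → 35/244
merge 15/122 + 31/244 → 1/4
merge 35/244 + 43/244 → 39/122
merge 25/122 + 55/244 → 105/244
merge 1/4 + 39/122 → 139/244
merge 105/244 + 139/244 → 1
L = 35/244 + 1/4 + 39/122 + 105/244 + 139/244 + 1 = 331/122 ≈ 2.713 bits/symbol.

2.713 bits/symbol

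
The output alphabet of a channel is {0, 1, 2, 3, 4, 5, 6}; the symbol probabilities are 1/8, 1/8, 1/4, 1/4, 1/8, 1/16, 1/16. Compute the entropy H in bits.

2.625 bits

Each probability is a power of 1/2, so log₂(1/p) is an integer.
H = Σ p·log₂(1/p) = 1/8·3 + 1/8·3 + 1/4·2 + 1/4·2 + 1/8·3 + 1/16·4 + 1/16·4 = 2.625 bits.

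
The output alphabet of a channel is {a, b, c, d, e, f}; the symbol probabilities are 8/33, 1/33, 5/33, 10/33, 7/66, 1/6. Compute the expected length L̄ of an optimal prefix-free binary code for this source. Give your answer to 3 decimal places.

Repeatedly combine the two least-probable nodes; the expected code length is the sum of the merged weights.
merge 1/33 + 7/66 → 3/22
merge 3/22 + 5/33 → 19/66
merge 1/6 + 8/33 → 9/22
merge 19/66 + 10/33 → 13/22
merge 9/22 + 13/22 → 1
L = 3/22 + 19/66 + 9/22 + 13/22 + 1 = 80/33 ≈ 2.424 bits/symbol.

2.424 bits/symbol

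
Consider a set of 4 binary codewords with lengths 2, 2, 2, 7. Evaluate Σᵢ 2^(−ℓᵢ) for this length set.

0.7578125

With common denominator 2^7 = 128: Σ 2^(−ℓᵢ) = 32/128 + 32/128 + 32/128 + 1/128 = 97/128 = 0.7578125.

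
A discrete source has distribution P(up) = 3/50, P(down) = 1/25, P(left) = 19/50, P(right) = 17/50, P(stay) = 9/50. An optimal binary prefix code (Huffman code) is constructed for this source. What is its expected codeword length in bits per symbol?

2 bits/symbol

Repeatedly combine the two least-probable nodes; the expected code length is the sum of the merged weights.
merge 1/25 + 3/50 → 1/10
merge 1/10 + 9/50 → 7/25
merge 7/25 + 17/50 → 31/50
merge 19/50 + 31/50 → 1
L = 1/10 + 7/25 + 31/50 + 1 = 2 bits/symbol.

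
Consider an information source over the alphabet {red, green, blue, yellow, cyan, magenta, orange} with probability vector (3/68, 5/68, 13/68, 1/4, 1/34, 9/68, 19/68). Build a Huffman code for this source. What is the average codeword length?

Repeatedly combine the two least-probable nodes; the expected code length is the sum of the merged weights.
merge 1/34 + 3/68 → 5/68
merge 5/68 + 5/68 → 5/34
merge 9/68 + 5/34 → 19/68
merge 13/68 + 1/4 → 15/34
merge 19/68 + 19/68 → 19/34
merge 15/34 + 19/34 → 1
L = 5/68 + 5/34 + 19/68 + 15/34 + 19/34 + 1 = 5/2 = 2.5 bits/symbol.

2.5 bits/symbol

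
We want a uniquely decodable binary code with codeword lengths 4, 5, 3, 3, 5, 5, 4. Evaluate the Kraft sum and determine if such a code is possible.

With common denominator 2^5 = 32: Σ 2^(−ℓᵢ) = 2/32 + 1/32 + 4/32 + 4/32 + 1/32 + 1/32 + 2/32 = 15/32 = 0.46875.
Kraft's inequality requires Σ ≤ 1; here Σ = 0.46875 ≤ 1, so such a prefix code exists.

0.46875; yes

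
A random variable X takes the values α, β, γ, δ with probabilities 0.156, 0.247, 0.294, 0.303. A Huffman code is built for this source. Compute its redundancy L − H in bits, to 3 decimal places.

Entropy H = −Σ p log₂ p ≈ 1.9576 bits.
Huffman merges: 39/250+247/1000→403/1000; 147/500+303/1000→597/1000; 403/1000+597/1000→1. L = 2 ≈ 2.0000.
L − H = 2.0000 − 1.9576 = 0.042 bits.

0.042 bits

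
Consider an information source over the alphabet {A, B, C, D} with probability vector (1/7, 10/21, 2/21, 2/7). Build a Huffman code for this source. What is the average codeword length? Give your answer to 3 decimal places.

1.762 bits/symbol

Repeatedly combine the two least-probable nodes; the expected code length is the sum of the merged weights.
merge 2/21 + 1/7 → 5/21
merge 5/21 + 2/7 → 11/21
merge 10/21 + 11/21 → 1
L = 5/21 + 11/21 + 1 = 37/21 ≈ 1.762 bits/symbol.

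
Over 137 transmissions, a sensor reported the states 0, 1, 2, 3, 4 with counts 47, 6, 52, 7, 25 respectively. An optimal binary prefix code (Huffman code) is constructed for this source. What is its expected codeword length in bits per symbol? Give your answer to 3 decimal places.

Probabilities are the counts divided by 137.
Repeatedly combine the two least-probable nodes; the expected code length is the sum of the merged weights.
merge 6/137 + 7/137 → 13/137
merge 13/137 + 25/137 → 38/137
merge 38/137 + 47/137 → 85/137
merge 52/137 + 85/137 → 1
L = 13/137 + 38/137 + 85/137 + 1 = 273/137 ≈ 1.993 bits/symbol.

1.993 bits/symbol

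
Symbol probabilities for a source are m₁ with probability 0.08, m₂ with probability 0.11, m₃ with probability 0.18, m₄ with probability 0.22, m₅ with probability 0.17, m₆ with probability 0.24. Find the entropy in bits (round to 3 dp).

2.496 bits

H = −Σ pᵢ log₂ pᵢ.
−0.08·log₂(0.08) = 0.2915
−0.11·log₂(0.11) = 0.3503
−0.18·log₂(0.18) = 0.4453
−0.22·log₂(0.22) = 0.4806
−0.17·log₂(0.17) = 0.4346
−0.24·log₂(0.24) = 0.4941
Sum ≈ 2.4964 → 2.496 bits.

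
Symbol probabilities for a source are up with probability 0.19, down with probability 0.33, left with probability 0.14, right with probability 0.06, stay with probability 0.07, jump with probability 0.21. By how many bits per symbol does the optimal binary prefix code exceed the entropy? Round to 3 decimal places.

Entropy H = −Σ p log₂ p ≈ 2.3651 bits.
Huffman merges: 3/50+7/100→13/100; 13/100+7/50→27/100; 19/100+21/100→2/5; 27/100+33/100→3/5; 2/5+3/5→1. L = 12/5 ≈ 2.4000.
L − H = 2.4000 − 2.3651 = 0.035 bits.

0.035 bits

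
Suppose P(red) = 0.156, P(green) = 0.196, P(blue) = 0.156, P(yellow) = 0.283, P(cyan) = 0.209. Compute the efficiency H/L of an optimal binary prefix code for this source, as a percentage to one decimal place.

Entropy H = −Σ p log₂ p ≈ 2.2845 bits.
Huffman merges: 39/250+39/250→39/125; 49/250+209/1000→81/200; 283/1000+39/125→119/200; 81/200+119/200→1. L = 289/125 ≈ 2.3120.
Efficiency = H/L = 2.2845/2.3120 = 98.8%.

98.8%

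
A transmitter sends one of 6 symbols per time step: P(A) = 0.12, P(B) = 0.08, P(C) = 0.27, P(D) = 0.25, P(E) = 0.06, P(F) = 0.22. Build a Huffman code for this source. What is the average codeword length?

Repeatedly combine the two least-probable nodes; the expected code length is the sum of the merged weights.
merge 3/50 + 2/25 → 7/50
merge 3/25 + 7/50 → 13/50
merge 11/50 + 1/4 → 47/100
merge 13/50 + 27/100 → 53/100
merge 47/100 + 53/100 → 1
L = 7/50 + 13/50 + 47/100 + 53/100 + 1 = 12/5 = 2.4 bits/symbol.

2.4 bits/symbol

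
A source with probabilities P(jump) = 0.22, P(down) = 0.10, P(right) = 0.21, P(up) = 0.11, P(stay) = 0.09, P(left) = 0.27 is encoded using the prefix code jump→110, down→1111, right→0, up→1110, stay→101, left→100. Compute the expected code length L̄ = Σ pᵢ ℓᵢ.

2.79 bits/symbol

L̄ = Σ pᵢ·ℓᵢ = 0.22·3 + 0.10·4 + 0.21·1 + 0.11·4 + 0.09·3 + 0.27·3 = 2.79 bits/symbol.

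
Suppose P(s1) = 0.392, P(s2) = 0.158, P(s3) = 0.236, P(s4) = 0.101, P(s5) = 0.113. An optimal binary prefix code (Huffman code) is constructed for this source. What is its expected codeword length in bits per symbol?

2.194 bits/symbol

Repeatedly combine the two least-probable nodes; the expected code length is the sum of the merged weights.
merge 101/1000 + 113/1000 → 107/500
merge 79/500 + 107/500 → 93/250
merge 59/250 + 93/250 → 76/125
merge 49/125 + 76/125 → 1
L = 107/500 + 93/250 + 76/125 + 1 = 1097/500 = 2.194 bits/symbol.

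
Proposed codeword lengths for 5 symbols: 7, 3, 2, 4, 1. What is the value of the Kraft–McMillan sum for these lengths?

0.9453125

With common denominator 2^7 = 128: Σ 2^(−ℓᵢ) = 1/128 + 16/128 + 32/128 + 8/128 + 64/128 = 121/128 = 0.9453125.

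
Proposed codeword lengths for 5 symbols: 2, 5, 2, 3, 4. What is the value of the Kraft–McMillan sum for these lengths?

With common denominator 2^5 = 32: Σ 2^(−ℓᵢ) = 8/32 + 1/32 + 8/32 + 4/32 + 2/32 = 23/32 = 0.71875.

0.71875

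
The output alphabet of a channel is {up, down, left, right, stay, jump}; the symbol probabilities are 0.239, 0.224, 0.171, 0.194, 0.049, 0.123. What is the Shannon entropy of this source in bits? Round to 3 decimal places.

H = −Σ pᵢ log₂ pᵢ.
−0.239·log₂(0.239) = 0.4935
−0.224·log₂(0.224) = 0.4835
−0.171·log₂(0.171) = 0.4357
−0.194·log₂(0.194) = 0.4590
−0.049·log₂(0.049) = 0.2132
−0.123·log₂(0.123) = 0.3719
Sum ≈ 2.4567 → 2.457 bits.

2.457 bits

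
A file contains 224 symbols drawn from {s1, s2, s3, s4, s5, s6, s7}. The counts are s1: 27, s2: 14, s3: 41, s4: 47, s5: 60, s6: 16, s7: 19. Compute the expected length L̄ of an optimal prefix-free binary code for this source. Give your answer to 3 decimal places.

Probabilities are the counts divided by 224.
Repeatedly combine the two least-probable nodes; the expected code length is the sum of the merged weights.
merge 1/16 + 1/14 → 15/112
merge 19/224 + 27/224 → 23/112
merge 15/112 + 41/224 → 71/224
merge 23/112 + 47/224 → 93/224
merge 15/56 + 71/224 → 131/224
merge 93/224 + 131/224 → 1
L = 15/112 + 23/112 + 71/224 + 93/224 + 131/224 + 1 = 85/32 ≈ 2.656 bits/symbol.

2.656 bits/symbol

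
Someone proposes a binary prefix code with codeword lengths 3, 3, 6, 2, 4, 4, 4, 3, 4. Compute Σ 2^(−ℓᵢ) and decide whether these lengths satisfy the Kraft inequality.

0.890625; yes

With common denominator 2^6 = 64: Σ 2^(−ℓᵢ) = 8/64 + 8/64 + 1/64 + 16/64 + 4/64 + 4/64 + 4/64 + 8/64 + 4/64 = 57/64 = 0.890625.
Kraft's inequality requires Σ ≤ 1; here Σ = 0.890625 ≤ 1, so such a prefix code exists.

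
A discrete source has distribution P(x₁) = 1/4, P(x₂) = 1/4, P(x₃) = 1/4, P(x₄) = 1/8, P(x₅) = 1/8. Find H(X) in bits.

Each probability is a power of 1/2, so log₂(1/p) is an integer.
H = Σ p·log₂(1/p) = 1/4·2 + 1/4·2 + 1/4·2 + 1/8·3 + 1/8·3 = 2.25 bits.

2.25 bits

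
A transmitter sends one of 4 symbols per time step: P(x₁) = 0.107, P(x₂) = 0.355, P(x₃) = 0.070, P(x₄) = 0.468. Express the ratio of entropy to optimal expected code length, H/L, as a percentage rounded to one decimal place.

96.9%

Entropy H = −Σ p log₂ p ≈ 1.6566 bits.
Huffman merges: 7/100+107/1000→177/1000; 177/1000+71/200→133/250; 117/250+133/250→1. L = 1709/1000 ≈ 1.7090.
Efficiency = H/L = 1.6566/1.7090 = 96.9%.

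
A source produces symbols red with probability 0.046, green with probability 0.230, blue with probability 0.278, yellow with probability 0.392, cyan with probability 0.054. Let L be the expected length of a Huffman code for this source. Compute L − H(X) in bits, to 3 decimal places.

Entropy H = −Σ p log₂ p ≈ 1.9624 bits.
Huffman merges: 23/500+27/500→1/10; 1/10+23/100→33/100; 139/500+33/100→76/125; 49/125+76/125→1. L = 1019/500 ≈ 2.0380.
L − H = 2.0380 − 1.9624 = 0.076 bits.

0.076 bits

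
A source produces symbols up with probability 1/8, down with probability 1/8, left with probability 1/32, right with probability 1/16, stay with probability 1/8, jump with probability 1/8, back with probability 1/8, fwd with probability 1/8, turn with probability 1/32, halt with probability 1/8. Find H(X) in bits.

Each probability is a power of 1/2, so log₂(1/p) is an integer.
H = Σ p·log₂(1/p) = 1/8·3 + 1/8·3 + 1/32·5 + 1/16·4 + 1/8·3 + 1/8·3 + 1/8·3 + 1/8·3 + 1/32·5 + 1/8·3 = 3.1875 bits.

3.1875 bits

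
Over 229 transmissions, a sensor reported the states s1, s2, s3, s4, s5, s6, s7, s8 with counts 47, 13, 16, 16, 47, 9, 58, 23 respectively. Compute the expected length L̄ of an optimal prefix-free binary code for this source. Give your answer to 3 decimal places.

2.769 bits/symbol

Probabilities are the counts divided by 229.
Repeatedly combine the two least-probable nodes; the expected code length is the sum of the merged weights.
merge 9/229 + 13/229 → 22/229
merge 16/229 + 16/229 → 32/229
merge 22/229 + 23/229 → 45/229
merge 32/229 + 45/229 → 77/229
merge 47/229 + 47/229 → 94/229
merge 58/229 + 77/229 → 135/229
merge 94/229 + 135/229 → 1
L = 22/229 + 32/229 + 45/229 + 77/229 + 94/229 + 135/229 + 1 = 634/229 ≈ 2.769 bits/symbol.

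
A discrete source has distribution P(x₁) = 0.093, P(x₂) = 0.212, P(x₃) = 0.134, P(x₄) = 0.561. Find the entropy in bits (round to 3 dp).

H = −Σ pᵢ log₂ pᵢ.
−0.093·log₂(0.093) = 0.3187
−0.212·log₂(0.212) = 0.4744
−0.134·log₂(0.134) = 0.3886
−0.561·log₂(0.561) = 0.4678
Sum ≈ 1.6495 → 1.649 bits.

1.649 bits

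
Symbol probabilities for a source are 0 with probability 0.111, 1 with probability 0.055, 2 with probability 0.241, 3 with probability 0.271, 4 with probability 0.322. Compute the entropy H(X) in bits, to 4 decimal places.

H = −Σ pᵢ log₂ pᵢ.
−0.111·log₂(0.111) = 0.3520
−0.055·log₂(0.055) = 0.2301
−0.241·log₂(0.241) = 0.4947
−0.271·log₂(0.271) = 0.5105
−0.322·log₂(0.322) = 0.5264
Sum ≈ 2.1138 → 2.1138 bits.

2.1138 bits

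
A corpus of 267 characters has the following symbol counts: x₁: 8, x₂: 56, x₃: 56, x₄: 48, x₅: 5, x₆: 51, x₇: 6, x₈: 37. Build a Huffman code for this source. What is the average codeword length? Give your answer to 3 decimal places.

2.693 bits/symbol

Probabilities are the counts divided by 267.
Repeatedly combine the two least-probable nodes; the expected code length is the sum of the merged weights.
merge 5/267 + 2/89 → 11/267
merge 8/267 + 11/267 → 19/267
merge 19/267 + 37/267 → 56/267
merge 16/89 + 17/89 → 33/89
merge 56/267 + 56/267 → 112/267
merge 56/267 + 33/89 → 155/267
merge 112/267 + 155/267 → 1
L = 11/267 + 19/267 + 56/267 + 33/89 + 112/267 + 155/267 + 1 = 719/267 ≈ 2.693 bits/symbol.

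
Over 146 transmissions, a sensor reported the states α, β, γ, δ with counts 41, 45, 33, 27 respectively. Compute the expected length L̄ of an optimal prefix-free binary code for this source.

Probabilities are the counts divided by 146.
Repeatedly combine the two least-probable nodes; the expected code length is the sum of the merged weights.
merge 27/146 + 33/146 → 30/73
merge 41/146 + 45/146 → 43/73
merge 30/73 + 43/73 → 1
L = 30/73 + 43/73 + 1 = 2 bits/symbol.

2 bits/symbol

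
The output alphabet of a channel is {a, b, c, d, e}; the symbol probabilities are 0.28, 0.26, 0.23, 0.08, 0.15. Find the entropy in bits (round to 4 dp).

2.2092 bits

H = −Σ pᵢ log₂ pᵢ.
−0.28·log₂(0.28) = 0.5142
−0.26·log₂(0.26) = 0.5053
−0.23·log₂(0.23) = 0.4877
−0.08·log₂(0.08) = 0.2915
−0.15·log₂(0.15) = 0.4105
Sum ≈ 2.2092 → 2.2092 bits.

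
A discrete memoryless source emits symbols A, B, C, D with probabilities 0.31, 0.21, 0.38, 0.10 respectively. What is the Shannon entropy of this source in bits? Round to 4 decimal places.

1.8593 bits

H = −Σ pᵢ log₂ pᵢ.
−0.31·log₂(0.31) = 0.5238
−0.21·log₂(0.21) = 0.4728
−0.38·log₂(0.38) = 0.5305
−0.10·log₂(0.10) = 0.3322
Sum ≈ 1.8593 → 1.8593 bits.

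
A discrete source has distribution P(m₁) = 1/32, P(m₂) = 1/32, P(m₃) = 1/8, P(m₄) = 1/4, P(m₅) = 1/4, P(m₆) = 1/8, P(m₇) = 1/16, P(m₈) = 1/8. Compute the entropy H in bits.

2.6875 bits

Each probability is a power of 1/2, so log₂(1/p) is an integer.
H = Σ p·log₂(1/p) = 1/32·5 + 1/32·5 + 1/8·3 + 1/4·2 + 1/4·2 + 1/8·3 + 1/16·4 + 1/8·3 = 2.6875 bits.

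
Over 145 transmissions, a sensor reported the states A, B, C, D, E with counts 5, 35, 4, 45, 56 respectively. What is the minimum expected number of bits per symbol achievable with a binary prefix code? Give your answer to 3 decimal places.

Probabilities are the counts divided by 145.
Repeatedly combine the two least-probable nodes; the expected code length is the sum of the merged weights.
merge 4/145 + 1/29 → 9/145
merge 9/145 + 7/29 → 44/145
merge 44/145 + 9/29 → 89/145
merge 56/145 + 89/145 → 1
L = 9/145 + 44/145 + 89/145 + 1 = 287/145 ≈ 1.979 bits/symbol.

1.979 bits/symbol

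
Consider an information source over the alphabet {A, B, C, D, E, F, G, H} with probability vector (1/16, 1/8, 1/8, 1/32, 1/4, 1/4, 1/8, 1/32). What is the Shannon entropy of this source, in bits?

Each probability is a power of 1/2, so log₂(1/p) is an integer.
H = Σ p·log₂(1/p) = 1/16·4 + 1/8·3 + 1/8·3 + 1/32·5 + 1/4·2 + 1/4·2 + 1/8·3 + 1/32·5 = 2.6875 bits.

2.6875 bits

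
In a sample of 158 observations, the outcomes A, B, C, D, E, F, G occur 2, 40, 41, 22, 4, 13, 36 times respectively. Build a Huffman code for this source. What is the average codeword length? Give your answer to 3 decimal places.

2.418 bits/symbol

Probabilities are the counts divided by 158.
Repeatedly combine the two least-probable nodes; the expected code length is the sum of the merged weights.
merge 1/79 + 2/79 → 3/79
merge 3/79 + 13/158 → 19/158
merge 19/158 + 11/79 → 41/158
merge 18/79 + 20/79 → 38/79
merge 41/158 + 41/158 → 41/79
merge 38/79 + 41/79 → 1
L = 3/79 + 19/158 + 41/158 + 38/79 + 41/79 + 1 = 191/79 ≈ 2.418 bits/symbol.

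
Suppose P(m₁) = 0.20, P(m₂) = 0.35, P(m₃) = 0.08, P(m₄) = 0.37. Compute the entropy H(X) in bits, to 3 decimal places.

1.817 bits

H = −Σ pᵢ log₂ pᵢ.
−0.20·log₂(0.20) = 0.4644
−0.35·log₂(0.35) = 0.5301
−0.08·log₂(0.08) = 0.2915
−0.37·log₂(0.37) = 0.5307
Sum ≈ 1.8167 → 1.817 bits.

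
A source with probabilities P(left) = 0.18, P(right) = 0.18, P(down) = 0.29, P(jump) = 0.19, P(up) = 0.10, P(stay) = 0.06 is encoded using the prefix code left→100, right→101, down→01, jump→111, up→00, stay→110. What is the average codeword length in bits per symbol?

L̄ = Σ pᵢ·ℓᵢ = 0.18·3 + 0.18·3 + 0.29·2 + 0.19·3 + 0.10·2 + 0.06·3 = 2.61 bits/symbol.

2.61 bits/symbol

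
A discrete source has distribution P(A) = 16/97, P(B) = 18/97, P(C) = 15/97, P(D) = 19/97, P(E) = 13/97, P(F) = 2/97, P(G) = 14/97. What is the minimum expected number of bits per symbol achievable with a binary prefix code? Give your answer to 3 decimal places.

2.773 bits/symbol

Repeatedly combine the two least-probable nodes; the expected code length is the sum of the merged weights.
merge 2/97 + 13/97 → 15/97
merge 14/97 + 15/97 → 29/97
merge 15/97 + 16/97 → 31/97
merge 18/97 + 19/97 → 37/97
merge 29/97 + 31/97 → 60/97
merge 37/97 + 60/97 → 1
L = 15/97 + 29/97 + 31/97 + 37/97 + 60/97 + 1 = 269/97 ≈ 2.773 bits/symbol.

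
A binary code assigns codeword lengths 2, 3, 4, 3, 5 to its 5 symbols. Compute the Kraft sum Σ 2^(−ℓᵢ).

0.59375

With common denominator 2^5 = 32: Σ 2^(−ℓᵢ) = 8/32 + 4/32 + 2/32 + 4/32 + 1/32 = 19/32 = 0.59375.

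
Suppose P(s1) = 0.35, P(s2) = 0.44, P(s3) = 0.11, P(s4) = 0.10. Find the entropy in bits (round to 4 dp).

H = −Σ pᵢ log₂ pᵢ.
−0.35·log₂(0.35) = 0.5301
−0.44·log₂(0.44) = 0.5211
−0.11·log₂(0.11) = 0.3503
−0.10·log₂(0.10) = 0.3322
Sum ≈ 1.7337 → 1.7337 bits.

1.7337 bits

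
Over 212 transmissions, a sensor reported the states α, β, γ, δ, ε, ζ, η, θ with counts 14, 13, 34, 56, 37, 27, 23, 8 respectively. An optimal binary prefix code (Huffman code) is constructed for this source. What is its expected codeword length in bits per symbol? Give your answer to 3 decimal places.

Probabilities are the counts divided by 212.
Repeatedly combine the two least-probable nodes; the expected code length is the sum of the merged weights.
merge 2/53 + 13/212 → 21/212
merge 7/106 + 21/212 → 35/212
merge 23/212 + 27/212 → 25/106
merge 17/106 + 35/212 → 69/212
merge 37/212 + 25/106 → 87/212
merge 14/53 + 69/212 → 125/212
merge 87/212 + 125/212 → 1
L = 21/212 + 35/212 + 25/106 + 69/212 + 87/212 + 125/212 + 1 = 599/212 ≈ 2.825 bits/symbol.

2.825 bits/symbol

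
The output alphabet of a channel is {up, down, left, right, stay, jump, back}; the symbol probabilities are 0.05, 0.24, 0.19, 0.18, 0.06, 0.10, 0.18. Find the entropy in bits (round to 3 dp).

H = −Σ pᵢ log₂ pᵢ.
−0.05·log₂(0.05) = 0.2161
−0.24·log₂(0.24) = 0.4941
−0.19·log₂(0.19) = 0.4552
−0.18·log₂(0.18) = 0.4453
−0.06·log₂(0.06) = 0.2435
−0.10·log₂(0.10) = 0.3322
−0.18·log₂(0.18) = 0.4453
Sum ≈ 2.6318 → 2.632 bits.

2.632 bits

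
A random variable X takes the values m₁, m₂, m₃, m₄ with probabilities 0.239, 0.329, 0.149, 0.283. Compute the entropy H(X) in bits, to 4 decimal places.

1.9458 bits

H = −Σ pᵢ log₂ pᵢ.
−0.239·log₂(0.239) = 0.4935
−0.329·log₂(0.329) = 0.5277
−0.149·log₂(0.149) = 0.4092
−0.283·log₂(0.283) = 0.5154
Sum ≈ 1.9458 → 1.9458 bits.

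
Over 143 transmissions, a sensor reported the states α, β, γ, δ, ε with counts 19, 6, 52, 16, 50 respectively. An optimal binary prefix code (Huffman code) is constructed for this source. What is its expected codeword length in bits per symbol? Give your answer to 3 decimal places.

Probabilities are the counts divided by 143.
Repeatedly combine the two least-probable nodes; the expected code length is the sum of the merged weights.
merge 6/143 + 16/143 → 2/13
merge 19/143 + 2/13 → 41/143
merge 41/143 + 50/143 → 7/11
merge 4/11 + 7/11 → 1
L = 2/13 + 41/143 + 7/11 + 1 = 27/13 ≈ 2.077 bits/symbol.

2.077 bits/symbol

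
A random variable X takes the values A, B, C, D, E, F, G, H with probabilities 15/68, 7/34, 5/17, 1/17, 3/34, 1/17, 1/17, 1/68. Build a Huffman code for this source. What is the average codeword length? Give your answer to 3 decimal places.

2.632 bits/symbol

Repeatedly combine the two least-probable nodes; the expected code length is the sum of the merged weights.
merge 1/68 + 1/17 → 5/68
merge 1/17 + 1/17 → 2/17
merge 5/68 + 3/34 → 11/68
merge 2/17 + 11/68 → 19/68
merge 7/34 + 15/68 → 29/68
merge 19/68 + 5/17 → 39/68
merge 29/68 + 39/68 → 1
L = 5/68 + 2/17 + 11/68 + 19/68 + 29/68 + 39/68 + 1 = 179/68 ≈ 2.632 bits/symbol.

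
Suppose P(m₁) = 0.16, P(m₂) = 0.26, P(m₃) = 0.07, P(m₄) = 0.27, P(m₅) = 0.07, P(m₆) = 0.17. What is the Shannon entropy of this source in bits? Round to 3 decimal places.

H = −Σ pᵢ log₂ pᵢ.
−0.16·log₂(0.16) = 0.4230
−0.26·log₂(0.26) = 0.5053
−0.07·log₂(0.07) = 0.2686
−0.27·log₂(0.27) = 0.5100
−0.07·log₂(0.07) = 0.2686
−0.17·log₂(0.17) = 0.4346
Sum ≈ 2.4100 → 2.410 bits.

2.410 bits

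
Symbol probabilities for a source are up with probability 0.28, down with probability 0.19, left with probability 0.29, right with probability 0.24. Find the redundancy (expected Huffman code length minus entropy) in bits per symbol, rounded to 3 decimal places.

0.019 bits

Entropy H = −Σ p log₂ p ≈ 1.9815 bits.
Huffman merges: 19/100+6/25→43/100; 7/25+29/100→57/100; 43/100+57/100→1. L = 2 ≈ 2.0000.
L − H = 2.0000 − 1.9815 = 0.019 bits.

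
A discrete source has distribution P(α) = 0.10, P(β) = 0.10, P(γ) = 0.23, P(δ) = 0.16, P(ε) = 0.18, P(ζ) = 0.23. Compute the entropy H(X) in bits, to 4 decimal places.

H = −Σ pᵢ log₂ pᵢ.
−0.10·log₂(0.10) = 0.3322
−0.10·log₂(0.10) = 0.3322
−0.23·log₂(0.23) = 0.4877
−0.16·log₂(0.16) = 0.4230
−0.18·log₂(0.18) = 0.4453
−0.23·log₂(0.23) = 0.4877
Sum ≈ 2.5080 → 2.5080 bits.

2.5080 bits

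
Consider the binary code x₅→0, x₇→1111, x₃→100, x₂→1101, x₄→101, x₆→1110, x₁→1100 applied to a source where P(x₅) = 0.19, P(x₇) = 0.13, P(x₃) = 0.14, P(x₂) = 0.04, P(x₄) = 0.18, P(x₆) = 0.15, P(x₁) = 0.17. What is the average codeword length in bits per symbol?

L̄ = Σ pᵢ·ℓᵢ = 0.19·1 + 0.13·4 + 0.14·3 + 0.04·4 + 0.18·3 + 0.15·4 + 0.17·4 = 3.11 bits/symbol.

3.11 bits/symbol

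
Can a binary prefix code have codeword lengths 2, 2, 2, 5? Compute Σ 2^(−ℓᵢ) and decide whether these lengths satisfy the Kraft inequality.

0.78125; yes

With common denominator 2^5 = 32: Σ 2^(−ℓᵢ) = 8/32 + 8/32 + 8/32 + 1/32 = 25/32 = 0.78125.
Kraft's inequality requires Σ ≤ 1; here Σ = 0.78125 ≤ 1, so such a prefix code exists.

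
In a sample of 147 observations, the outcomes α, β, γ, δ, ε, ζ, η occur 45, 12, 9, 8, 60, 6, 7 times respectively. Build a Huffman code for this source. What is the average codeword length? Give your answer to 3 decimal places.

2.252 bits/symbol

Probabilities are the counts divided by 147.
Repeatedly combine the two least-probable nodes; the expected code length is the sum of the merged weights.
merge 2/49 + 1/21 → 13/147
merge 8/147 + 3/49 → 17/147
merge 4/49 + 13/147 → 25/147
merge 17/147 + 25/147 → 2/7
merge 2/7 + 15/49 → 29/49
merge 20/49 + 29/49 → 1
L = 13/147 + 17/147 + 25/147 + 2/7 + 29/49 + 1 = 331/147 ≈ 2.252 bits/symbol.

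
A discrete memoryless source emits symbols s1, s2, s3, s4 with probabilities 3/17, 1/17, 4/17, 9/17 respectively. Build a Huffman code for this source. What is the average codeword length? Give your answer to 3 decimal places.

Repeatedly combine the two least-probable nodes; the expected code length is the sum of the merged weights.
merge 1/17 + 3/17 → 4/17
merge 4/17 + 4/17 → 8/17
merge 8/17 + 9/17 → 1
L = 4/17 + 8/17 + 1 = 29/17 ≈ 1.706 bits/symbol.

1.706 bits/symbol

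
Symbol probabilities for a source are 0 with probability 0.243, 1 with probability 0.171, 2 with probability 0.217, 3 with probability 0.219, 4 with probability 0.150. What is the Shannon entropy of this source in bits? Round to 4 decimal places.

H = −Σ pᵢ log₂ pᵢ.
−0.243·log₂(0.243) = 0.4960
−0.171·log₂(0.171) = 0.4357
−0.217·log₂(0.217) = 0.4783
−0.219·log₂(0.219) = 0.4798
−0.150·log₂(0.150) = 0.4105
Sum ≈ 2.3003 → 2.3003 bits.

2.3003 bits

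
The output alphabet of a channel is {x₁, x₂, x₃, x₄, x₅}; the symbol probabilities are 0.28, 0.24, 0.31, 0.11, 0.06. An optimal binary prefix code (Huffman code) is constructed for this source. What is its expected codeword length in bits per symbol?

Repeatedly combine the two least-probable nodes; the expected code length is the sum of the merged weights.
merge 3/50 + 11/100 → 17/100
merge 17/100 + 6/25 → 41/100
merge 7/25 + 31/100 → 59/100
merge 41/100 + 59/100 → 1
L = 17/100 + 41/100 + 59/100 + 1 = 217/100 = 2.17 bits/symbol.

2.17 bits/symbol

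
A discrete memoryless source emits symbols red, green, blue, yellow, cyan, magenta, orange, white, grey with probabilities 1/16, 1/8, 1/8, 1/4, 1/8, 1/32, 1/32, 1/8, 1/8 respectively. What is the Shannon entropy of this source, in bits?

2.9375 bits

Each probability is a power of 1/2, so log₂(1/p) is an integer.
H = Σ p·log₂(1/p) = 1/16·4 + 1/8·3 + 1/8·3 + 1/4·2 + 1/8·3 + 1/32·5 + 1/32·5 + 1/8·3 + 1/8·3 = 2.9375 bits.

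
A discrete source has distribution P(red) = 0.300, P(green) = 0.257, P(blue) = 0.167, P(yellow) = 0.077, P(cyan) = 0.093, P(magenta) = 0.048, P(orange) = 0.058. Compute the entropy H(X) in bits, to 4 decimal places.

2.5081 bits

H = −Σ pᵢ log₂ pᵢ.
−0.300·log₂(0.300) = 0.5211
−0.257·log₂(0.257) = 0.5038
−0.167·log₂(0.167) = 0.4312
−0.077·log₂(0.077) = 0.2848
−0.093·log₂(0.093) = 0.3187
−0.048·log₂(0.048) = 0.2103
−0.058·log₂(0.058) = 0.2383
Sum ≈ 2.5081 → 2.5081 bits.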